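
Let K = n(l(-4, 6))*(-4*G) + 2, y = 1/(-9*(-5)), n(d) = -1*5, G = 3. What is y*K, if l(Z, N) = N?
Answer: 62/45 ≈ 1.3778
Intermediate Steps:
n(d) = -5
y = 1/45 ≈ 0.022222
K = 62 (K = -(-20)*3 + 2 = -5*(-12) + 2 = 60 + 2 = 62)
y*K = (1/45)*62 = 62/45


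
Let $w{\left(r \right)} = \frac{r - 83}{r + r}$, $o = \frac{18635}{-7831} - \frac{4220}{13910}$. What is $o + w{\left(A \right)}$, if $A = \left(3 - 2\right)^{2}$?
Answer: $- \frac{475835728}{10892921} \approx -43.683$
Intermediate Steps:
$A = 1$ ($A = 1^{2} = 1$)
$o = - \frac{29225967}{10892921}$ ($o = 18635 \left(- \frac{1}{7831}\right) - \frac{422}{1391} = - \frac{18635}{7831} - \frac{422}{1391} = - \frac{29225967}{10892921} \approx -2.683$)
$w{\left(r \right)} = \frac{-83 + r}{2 r}$
$o + w{\left(A \right)} = - \frac{29225967}{10892921} + \frac{-83 + 1}{2 \cdot 1} = - \frac{29225967}{10892921} + \frac{1}{2} \cdot 1 \left(-82\right) = - \frac{29225967}{10892921} - 41 = - \frac{475835728}{10892921}$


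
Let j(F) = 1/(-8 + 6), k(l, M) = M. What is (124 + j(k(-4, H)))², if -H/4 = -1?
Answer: 61009/4 ≈ 15252.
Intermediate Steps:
H = 4 (H = -4*(-1) = 4)
j(F) = -½ (j(F) = 1/(-2) = -½)
(124 + j(k(-4, H)))² = (124 - ½)² = (247/2)² = 61009/4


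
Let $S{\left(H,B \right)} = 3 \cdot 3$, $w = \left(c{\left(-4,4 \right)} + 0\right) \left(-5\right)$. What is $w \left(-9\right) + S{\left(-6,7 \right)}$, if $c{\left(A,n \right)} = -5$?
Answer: $-216$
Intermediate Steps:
$w = 25$ ($w = \left(-5 + 0\right) \left(-5\right) = \left(-5\right) \left(-5\right) = 25$)
$S{\left(H,B \right)} = 9$
$w \left(-9\right) + S{\left(-6,7 \right)} = 25 \left(-9\right) + 9 = -225 + 9 = -216$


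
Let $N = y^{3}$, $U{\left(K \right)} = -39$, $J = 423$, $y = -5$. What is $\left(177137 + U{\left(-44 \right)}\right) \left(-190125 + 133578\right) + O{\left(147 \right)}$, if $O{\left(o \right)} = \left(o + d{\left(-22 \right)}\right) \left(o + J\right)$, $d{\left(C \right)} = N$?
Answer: $-10014348066$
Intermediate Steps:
$N = -125$ ($N = \left(-5\right)^{3} = -125$)
$d{\left(C \right)} = -125$
$O{\left(o \right)} = \left(-125 + o\right) \left(423 + o\right)$ ($O{\left(o \right)} = \left(o - 125\right) \left(o + 423\right) = \left(-125 + o\right) \left(423 + o\right)$)
$\left(177137 + U{\left(-44 \right)}\right) \left(-190125 + 133578\right) + O{\left(147 \right)} = \left(177137 - 39\right) \left(-190125 + 133578\right) + \left(-52875 + 147^{2} + 298 \cdot 147\right) = 177098 \left(-56547\right) + \left(-52875 + 21609 + 43806\right) = -10014360606 + 12540 = -10014348066$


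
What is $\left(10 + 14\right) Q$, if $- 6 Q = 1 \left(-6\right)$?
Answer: $24$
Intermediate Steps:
$Q = 1$ ($Q = - \frac{1 \left(-6\right)}{6} = \left(- \frac{1}{6}\right) \left(-6\right) = 1$)
$\left(10 + 14\right) Q = \left(10 + 14\right) 1 = 24 \cdot 1 = 24$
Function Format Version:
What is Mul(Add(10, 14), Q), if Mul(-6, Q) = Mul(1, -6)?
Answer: 24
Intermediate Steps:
Q = 1 (Q = Mul(Rational(-1, 6), Mul(1, -6)) = Mul(Rational(-1, 6), -6) = 1)
Mul(Add(10, 14), Q) = Mul(Add(10, 14), 1) = Mul(24, 1) = 24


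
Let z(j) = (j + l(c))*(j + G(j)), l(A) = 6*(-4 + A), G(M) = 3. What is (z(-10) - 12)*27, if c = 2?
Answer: 3834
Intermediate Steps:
l(A) = -24 + 6*A
z(j) = (-12 + j)*(3 + j) (z(j) = (j + (-24 + 6*2))*(j + 3) = (j + (-24 + 12))*(3 + j) = (j - 12)*(3 + j) = (-12 + j)*(3 + j))
(z(-10) - 12)*27 = ((-36 + (-10)² - 9*(-10)) - 12)*27 = ((-36 + 100 + 90) - 12)*27 = (154 - 12)*27 = 142*27 = 3834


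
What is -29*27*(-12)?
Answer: 9396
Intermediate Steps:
-29*27*(-12) = -783*(-12) = 9396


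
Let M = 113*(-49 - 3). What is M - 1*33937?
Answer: -39813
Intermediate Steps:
M = -5876 (M = 113*(-52) = -5876)
M - 1*33937 = -5876 - 1*33937 = -5876 - 33937 = -39813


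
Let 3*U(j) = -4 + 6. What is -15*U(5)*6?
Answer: -60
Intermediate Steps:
U(j) = ⅔ (U(j) = (-4 + 6)/3 = (⅓)*2 = ⅔)
-15*U(5)*6 = -15*⅔*6 = -10*6 = -60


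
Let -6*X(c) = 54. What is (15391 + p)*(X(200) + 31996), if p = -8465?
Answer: 221541962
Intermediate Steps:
X(c) = -9 (X(c) = -1/6*54 = -9)
(15391 + p)*(X(200) + 31996) = (15391 - 8465)*(-9 + 31996) = 6926*31987 = 221541962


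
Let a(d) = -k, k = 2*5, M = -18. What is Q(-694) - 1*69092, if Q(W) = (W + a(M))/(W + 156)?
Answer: -18585396/269 ≈ -69091.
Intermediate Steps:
k = 10
a(d) = -10 (a(d) = -1*10 = -10)
Q(W) = (-10 + W)/(156 + W) (Q(W) = (W - 10)/(W + 156) = (-10 + W)/(156 + W))
Q(-694) - 1*69092 = (-10 - 694)/(156 - 694) - 1*69092 = -704/(-538) - 69092 = -1/538*(-704) - 69092 = 352/269 - 69092 = -18585396/269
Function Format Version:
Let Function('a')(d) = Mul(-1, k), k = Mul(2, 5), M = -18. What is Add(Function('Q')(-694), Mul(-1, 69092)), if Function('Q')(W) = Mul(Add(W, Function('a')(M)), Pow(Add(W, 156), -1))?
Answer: Rational(-18585396, 269) ≈ -69091.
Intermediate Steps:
k = 10
Function('a')(d) = -10 (Function('a')(d) = Mul(-1, 10) = -10)
Function('Q')(W) = Mul(Pow(Add(156, W), -1), Add(-10, W)) (Function('Q')(W) = Mul(Add(W, -10), Pow(Add(W, 156), -1)) = Mul(Add(-10, W), Pow(Add(156, W), -1)) = Mul(Pow(Add(156, W), -1), Add(-10, W)))
Add(Function('Q')(-694), Mul(-1, 69092)) = Add(Mul(Pow(Add(156, -694), -1), Add(-10, -694)), Mul(-1, 69092)) = Add(Mul(Pow(-538, -1), -704), -69092) = Add(Mul(Rational(-1, 538), -704), -69092) = Add(Rational(352, 269), -69092) = Rational(-18585396, 269)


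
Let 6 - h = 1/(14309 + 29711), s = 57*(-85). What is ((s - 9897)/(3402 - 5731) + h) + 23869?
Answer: 2448375538011/102522580 ≈ 23881.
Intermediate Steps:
s = -4845
h = 264119/44020 (h = 6 - 1/(14309 + 29711) = 6 - 1/44020 = 264119/44020 ≈ 6.0000)
((s - 9897)/(3402 - 5731) + h) + 23869 = ((-4845 - 9897)/(3402 - 5731) + 264119/44020) + 23869 = (-14742/(-2329) + 264119/44020) + 23869 = (-14742*(-1/2329) + 264119/44020) + 23869 = (14742/2329 + 264119/44020) + 23869 = 1264075991/102522580 + 23869 = 2448375538011/102522580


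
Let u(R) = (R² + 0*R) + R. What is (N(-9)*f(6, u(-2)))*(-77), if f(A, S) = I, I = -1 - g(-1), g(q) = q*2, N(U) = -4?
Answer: 308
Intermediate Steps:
g(q) = 2*q
u(R) = R + R² (u(R) = (R² + 0) + R = R² + R = R + R²)
I = 1 (I = -1 - 2*(-1) = -1 - 1*(-2) = -1 + 2 = 1)
f(A, S) = 1
(N(-9)*f(6, u(-2)))*(-77) = -4*1*(-77) = -4*(-77) = 308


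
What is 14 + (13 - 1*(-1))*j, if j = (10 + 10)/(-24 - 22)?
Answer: 182/23 ≈ 7.9130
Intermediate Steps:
j = -10/23 (j = 20/(-46) = 20*(-1/46) = -10/23 ≈ -0.43478)
14 + (13 - 1*(-1))*j = 14 + (13 - 1*(-1))*(-10/23) = 14 + (13 + 1)*(-10/23) = 14 + 14*(-10/23) = 14 - 140/23 = 182/23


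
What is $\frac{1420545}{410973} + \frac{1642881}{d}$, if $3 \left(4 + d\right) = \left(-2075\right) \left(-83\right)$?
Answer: $\frac{756725171908}{23591631083} \approx 32.076$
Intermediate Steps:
$d = \frac{172213}{3}$ ($d = -4 + \frac{\left(-2075\right) \left(-83\right)}{3} = -4 + \frac{1}{3} \cdot 172225 = -4 + \frac{172225}{3} = \frac{172213}{3} \approx 57404.0$)
$\frac{1420545}{410973} + \frac{1642881}{d} = \frac{1420545}{410973} + \frac{1642881}{\frac{172213}{3}} = 1420545 \cdot \frac{1}{410973} + 1642881 \cdot \frac{3}{172213} = \frac{473515}{136991} + \frac{4928643}{172213} = \frac{756725171908}{23591631083}$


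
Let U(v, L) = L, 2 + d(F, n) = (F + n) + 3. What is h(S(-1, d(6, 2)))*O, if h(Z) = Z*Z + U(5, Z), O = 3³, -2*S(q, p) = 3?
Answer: 81/4 ≈ 20.250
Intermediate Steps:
d(F, n) = 1 + F + n (d(F, n) = -2 + ((F + n) + 3) = -2 + (3 + F + n) = 1 + F + n)
S(q, p) = -3/2 (S(q, p) = -½*3 = -3/2)
O = 27
h(Z) = Z + Z² (h(Z) = Z*Z + Z = Z² + Z = Z + Z²)
h(S(-1, d(6, 2)))*O = -3*(1 - 3/2)/2*27 = -3/2*(-½)*27 = (¾)*27 = 81/4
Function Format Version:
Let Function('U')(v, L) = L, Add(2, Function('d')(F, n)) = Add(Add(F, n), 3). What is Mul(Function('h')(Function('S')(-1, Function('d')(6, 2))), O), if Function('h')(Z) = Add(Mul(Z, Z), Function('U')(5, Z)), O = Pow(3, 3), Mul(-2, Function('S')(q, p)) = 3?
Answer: Rational(81, 4) ≈ 20.250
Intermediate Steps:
Function('d')(F, n) = Add(1, F, n) (Function('d')(F, n) = Add(-2, Add(Add(F, n), 3)) = Add(-2, Add(3, F, n)) = Add(1, F, n))
Function('S')(q, p) = Rational(-3, 2) (Function('S')(q, p) = Mul(Rational(-1, 2), 3) = Rational(-3, 2))
O = 27
Function('h')(Z) = Add(Z, Pow(Z, 2)) (Function('h')(Z) = Add(Mul(Z, Z), Z) = Add(Pow(Z, 2), Z) = Add(Z, Pow(Z, 2)))
Mul(Function('h')(Function('S')(-1, Function('d')(6, 2))), O) = Mul(Mul(Rational(-3, 2), Add(1, Rational(-3, 2))), 27) = Mul(Mul(Rational(-3, 2), Rational(-1, 2)), 27) = Mul(Rational(3, 4), 27) = Rational(81, 4)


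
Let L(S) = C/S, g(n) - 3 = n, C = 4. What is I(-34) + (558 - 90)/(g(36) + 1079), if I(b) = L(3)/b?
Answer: 832/2193 ≈ 0.37939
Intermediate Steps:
g(n) = 3 + n
L(S) = 4/S
I(b) = 4/(3*b) (I(b) = (4/3)/b = (4*(1/3))/b = 4/(3*b))
I(-34) + (558 - 90)/(g(36) + 1079) = (4/3)/(-34) + (558 - 90)/((3 + 36) + 1079) = (4/3)*(-1/34) + 468/(39 + 1079) = -2/51 + 468/1118 = -2/51 + 468*(1/1118) = -2/51 + 18/43 = 832/2193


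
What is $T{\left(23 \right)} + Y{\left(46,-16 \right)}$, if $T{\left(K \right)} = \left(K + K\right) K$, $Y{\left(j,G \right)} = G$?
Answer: $1042$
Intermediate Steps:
$T{\left(K \right)} = 2 K^{2}$ ($T{\left(K \right)} = 2 K K = 2 K^{2}$)
$T{\left(23 \right)} + Y{\left(46,-16 \right)} = 2 \cdot 23^{2} - 16 = 2 \cdot 529 - 16 = 1058 - 16 = 1042$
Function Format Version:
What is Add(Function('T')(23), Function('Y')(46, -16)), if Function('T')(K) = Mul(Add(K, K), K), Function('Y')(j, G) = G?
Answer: 1042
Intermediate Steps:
Function('T')(K) = Mul(2, Pow(K, 2)) (Function('T')(K) = Mul(Mul(2, K), K) = Mul(2, Pow(K, 2)))
Add(Function('T')(23), Function('Y')(46, -16)) = Add(Mul(2, Pow(23, 2)), -16) = Add(Mul(2, 529), -16) = Add(1058, -16) = 1042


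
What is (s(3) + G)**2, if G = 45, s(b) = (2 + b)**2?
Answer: 4900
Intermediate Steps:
(s(3) + G)**2 = ((2 + 3)**2 + 45)**2 = (5**2 + 45)**2 = (25 + 45)**2 = 70**2 = 4900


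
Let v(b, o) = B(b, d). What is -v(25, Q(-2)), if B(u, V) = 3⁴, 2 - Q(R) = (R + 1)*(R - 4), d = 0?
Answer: -81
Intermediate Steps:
Q(R) = 2 - (1 + R)*(-4 + R) (Q(R) = 2 - (R + 1)*(R - 4) = 2 - (1 + R)*(-4 + R))
B(u, V) = 81
v(b, o) = 81
-v(25, Q(-2)) = -1*81 = -81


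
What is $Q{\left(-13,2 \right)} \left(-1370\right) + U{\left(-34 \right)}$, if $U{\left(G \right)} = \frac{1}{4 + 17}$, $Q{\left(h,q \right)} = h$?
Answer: $\frac{374011}{21} \approx 17810.0$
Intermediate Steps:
$U{\left(G \right)} = \frac{1}{21}$
$Q{\left(-13,2 \right)} \left(-1370\right) + U{\left(-34 \right)} = \left(-13\right) \left(-1370\right) + \frac{1}{21} = 17810 + \frac{1}{21} = \frac{374011}{21}$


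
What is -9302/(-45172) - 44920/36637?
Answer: -844164433/827483282 ≈ -1.0202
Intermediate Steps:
-9302/(-45172) - 44920/36637 = -9302*(-1/45172) - 44920*1/36637 = 4651/22586 - 44920/36637 = -844164433/827483282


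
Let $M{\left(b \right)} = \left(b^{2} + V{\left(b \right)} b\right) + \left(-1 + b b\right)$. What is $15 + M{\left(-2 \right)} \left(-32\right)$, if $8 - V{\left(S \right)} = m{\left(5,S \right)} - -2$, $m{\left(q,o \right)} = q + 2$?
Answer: $-273$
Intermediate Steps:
$m{\left(q,o \right)} = 2 + q$
$V{\left(S \right)} = -1$ ($V{\left(S \right)} = 8 - \left(\left(2 + 5\right) - -2\right) = 8 - \left(7 + 2\right) = 8 - 9 = -1$)
$M{\left(b \right)} = -1 - b + 2 b^{2}$ ($M{\left(b \right)} = \left(b^{2} - b\right) + \left(-1 + b b\right) = \left(b^{2} - b\right) + \left(-1 + b^{2}\right) = -1 - b + 2 b^{2}$)
$15 + M{\left(-2 \right)} \left(-32\right) = 15 + \left(-1 - -2 + 2 \left(-2\right)^{2}\right) \left(-32\right) = 15 + \left(-1 + 2 + 2 \cdot 4\right) \left(-32\right) = 15 + \left(-1 + 2 + 8\right) \left(-32\right) = 15 + 9 \left(-32\right) = 15 - 288 = -273$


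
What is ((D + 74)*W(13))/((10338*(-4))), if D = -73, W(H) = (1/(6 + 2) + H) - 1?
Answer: -97/330816 ≈ -0.00029321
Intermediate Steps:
W(H) = -7/8 + H (W(H) = (1/8 + H) - 1 = (⅛ + H) - 1 = -7/8 + H)
((D + 74)*W(13))/((10338*(-4))) = ((-73 + 74)*(-7/8 + 13))/((10338*(-4))) = (1*(97/8))/(-41352) = (97/8)*(-1/41352) = -97/330816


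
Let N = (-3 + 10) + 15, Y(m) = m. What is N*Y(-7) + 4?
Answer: -150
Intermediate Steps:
N = 22 (N = 7 + 15 = 22)
N*Y(-7) + 4 = 22*(-7) + 4 = -154 + 4 = -150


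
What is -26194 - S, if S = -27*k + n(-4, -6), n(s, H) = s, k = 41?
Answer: -25083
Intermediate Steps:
S = -1111 (S = -27*41 - 4 = -1107 - 4 = -1111)
-26194 - S = -26194 - 1*(-1111) = -26194 + 1111 = -25083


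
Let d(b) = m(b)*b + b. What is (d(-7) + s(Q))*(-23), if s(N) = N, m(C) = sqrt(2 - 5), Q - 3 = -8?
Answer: 276 + 161*I*sqrt(3) ≈ 276.0 + 278.86*I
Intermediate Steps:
Q = -5 (Q = 3 - 8 = -5)
m(C) = I*sqrt(3) (m(C) = sqrt(-3) = I*sqrt(3))
d(b) = b + I*b*sqrt(3) (d(b) = (I*sqrt(3))*b + b = I*b*sqrt(3) + b = b + I*b*sqrt(3))
(d(-7) + s(Q))*(-23) = (-7*(1 + I*sqrt(3)) - 5)*(-23) = ((-7 - 7*I*sqrt(3)) - 5)*(-23) = (-12 - 7*I*sqrt(3))*(-23) = 276 + 161*I*sqrt(3)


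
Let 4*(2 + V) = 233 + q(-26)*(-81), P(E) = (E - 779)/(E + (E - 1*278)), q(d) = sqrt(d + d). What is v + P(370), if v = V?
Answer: 51157/924 - 81*I*sqrt(13)/2 ≈ 55.365 - 146.02*I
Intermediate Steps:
q(d) = sqrt(2)*sqrt(d) (q(d) = sqrt(2*d) = sqrt(2)*sqrt(d))
P(E) = (-779 + E)/(-278 + 2*E) (P(E) = (-779 + E)/(E + (E - 278)) = (-779 + E)/(E + (-278 + E)) = (-779 + E)/(-278 + 2*E))
V = 225/4 - 81*I*sqrt(13)/2 (V = -2 + (233 + (sqrt(2)*sqrt(-26))*(-81))/4 = -2 + (233 + (sqrt(2)*(I*sqrt(26)))*(-81))/4 = -2 + (233 + (2*I*sqrt(13))*(-81))/4 = -2 + (233 - 162*I*sqrt(13))/4 = -2 + (233/4 - 81*I*sqrt(13)/2) = 225/4 - 81*I*sqrt(13)/2 ≈ 56.25 - 146.02*I)
v = 225/4 - 81*I*sqrt(13)/2 ≈ 56.25 - 146.02*I
v + P(370) = (225/4 - 81*I*sqrt(13)/2) + (-779 + 370)/(2*(-139 + 370)) = (225/4 - 81*I*sqrt(13)/2) + (1/2)*(-409)/231 = (225/4 - 81*I*sqrt(13)/2) + (1/2)*(1/231)*(-409) = (225/4 - 81*I*sqrt(13)/2) - 409/462 = 51157/924 - 81*I*sqrt(13)/2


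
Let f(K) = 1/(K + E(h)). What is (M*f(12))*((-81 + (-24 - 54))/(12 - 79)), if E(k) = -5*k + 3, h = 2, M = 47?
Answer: 7473/335 ≈ 22.307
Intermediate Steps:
E(k) = 3 - 5*k
f(K) = 1/(-7 + K) (f(K) = 1/(K + (3 - 5*2)) = 1/(K + (3 - 10)) = 1/(K - 7) = 1/(-7 + K))
(M*f(12))*((-81 + (-24 - 54))/(12 - 79)) = (47/(-7 + 12))*((-81 + (-24 - 54))/(12 - 79)) = (47/5)*((-81 - 78)/(-67)) = (47*(⅕))*(-159*(-1/67)) = (47/5)*(159/67) = 7473/335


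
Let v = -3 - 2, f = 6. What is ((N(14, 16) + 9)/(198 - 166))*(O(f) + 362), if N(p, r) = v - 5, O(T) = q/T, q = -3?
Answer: -723/64 ≈ -11.297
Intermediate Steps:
v = -5
O(T) = -3/T
N(p, r) = -10 (N(p, r) = -5 - 5 = -10)
((N(14, 16) + 9)/(198 - 166))*(O(f) + 362) = ((-10 + 9)/(198 - 166))*(-3/6 + 362) = (-1/32)*(-3*⅙ + 362) = (-1*1/32)*(-½ + 362) = -1/32*723/2 = -723/64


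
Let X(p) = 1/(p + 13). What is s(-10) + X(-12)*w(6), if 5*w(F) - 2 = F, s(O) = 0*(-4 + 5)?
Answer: 8/5 ≈ 1.6000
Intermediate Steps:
s(O) = 0 (s(O) = 0*1 = 0)
w(F) = ⅖ + F/5
X(p) = 1/(13 + p)
s(-10) + X(-12)*w(6) = 0 + (⅖ + (⅕)*6)/(13 - 12) = 0 + (⅖ + 6/5)/1 = 0 + 1*(8/5) = 0 + 8/5 = 8/5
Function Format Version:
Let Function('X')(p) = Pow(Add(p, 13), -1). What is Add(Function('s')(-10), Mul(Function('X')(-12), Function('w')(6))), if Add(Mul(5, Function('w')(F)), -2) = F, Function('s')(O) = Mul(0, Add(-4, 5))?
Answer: Rational(8, 5) ≈ 1.6000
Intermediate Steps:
Function('s')(O) = 0 (Function('s')(O) = Mul(0, 1) = 0)
Function('w')(F) = Add(Rational(2, 5), Mul(Rational(1, 5), F))
Function('X')(p) = Pow(Add(13, p), -1)
Add(Function('s')(-10), Mul(Function('X')(-12), Function('w')(6))) = Add(0, Mul(Pow(Add(13, -12), -1), Add(Rational(2, 5), Mul(Rational(1, 5), 6)))) = Add(0, Mul(Pow(1, -1), Add(Rational(2, 5), Rational(6, 5)))) = Add(0, Mul(1, Rational(8, 5))) = Add(0, Rational(8, 5)) = Rational(8, 5)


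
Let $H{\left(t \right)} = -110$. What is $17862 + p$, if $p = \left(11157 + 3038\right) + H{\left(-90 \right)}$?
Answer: $31947$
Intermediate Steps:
$p = 14085$ ($p = \left(11157 + 3038\right) - 110 = 14195 - 110 = 14085$)
$17862 + p = 17862 + 14085 = 31947$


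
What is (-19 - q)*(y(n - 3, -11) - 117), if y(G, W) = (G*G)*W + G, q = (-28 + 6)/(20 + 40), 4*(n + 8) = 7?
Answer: 3182387/160 ≈ 19890.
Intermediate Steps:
n = -25/4 (n = -8 + (¼)*7 = -8 + 7/4 = -25/4 ≈ -6.2500)
q = -11/30 (q = -22/60 = -22*1/60 = -11/30 ≈ -0.36667)
y(G, W) = G + W*G² (y(G, W) = G²*W + G = W*G² + G = G + W*G²)
(-19 - q)*(y(n - 3, -11) - 117) = (-19 - 1*(-11/30))*((-25/4 - 3)*(1 + (-25/4 - 3)*(-11)) - 117) = (-19 + 11/30)*(-37*(1 - 37/4*(-11))/4 - 117) = -559*(-37*(1 + 407/4)/4 - 117)/30 = -559*(-37/4*411/4 - 117)/30 = -559*(-15207/16 - 117)/30 = -559/30*(-17079/16) = 3182387/160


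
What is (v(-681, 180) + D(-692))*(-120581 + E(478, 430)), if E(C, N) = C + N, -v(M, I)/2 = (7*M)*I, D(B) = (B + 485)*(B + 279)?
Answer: -215604193203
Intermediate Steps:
D(B) = (279 + B)*(485 + B) (D(B) = (485 + B)*(279 + B) = (279 + B)*(485 + B))
v(M, I) = -14*I*M (v(M, I) = -2*7*M*I = -14*I*M)
(v(-681, 180) + D(-692))*(-120581 + E(478, 430)) = (-14*180*(-681) + (135315 + (-692)² + 764*(-692)))*(-120581 + (478 + 430)) = (1716120 + (135315 + 478864 - 528688))*(-120581 + 908) = (1716120 + 85491)*(-119673) = 1801611*(-119673) = -215604193203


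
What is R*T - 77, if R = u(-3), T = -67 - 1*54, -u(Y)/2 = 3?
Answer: 649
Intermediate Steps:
u(Y) = -6 (u(Y) = -2*3 = -6)
T = -121 (T = -67 - 54 = -121)
R = -6
R*T - 77 = -6*(-121) - 77 = 726 - 77 = 649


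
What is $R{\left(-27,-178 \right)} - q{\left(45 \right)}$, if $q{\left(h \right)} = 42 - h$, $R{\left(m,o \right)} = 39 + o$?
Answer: $-136$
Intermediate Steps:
$R{\left(-27,-178 \right)} - q{\left(45 \right)} = \left(39 - 178\right) - \left(42 - 45\right) = -139 - \left(42 - 45\right) = -139 - -3 = -139 + 3 = -136$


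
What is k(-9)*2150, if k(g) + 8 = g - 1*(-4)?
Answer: -27950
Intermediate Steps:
k(g) = -4 + g (k(g) = -8 + (g - 1*(-4)) = -8 + (g + 4) = -8 + (4 + g) = -4 + g)
k(-9)*2150 = (-4 - 9)*2150 = -13*2150 = -27950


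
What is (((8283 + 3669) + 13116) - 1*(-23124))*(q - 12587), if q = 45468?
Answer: 1584601152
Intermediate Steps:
(((8283 + 3669) + 13116) - 1*(-23124))*(q - 12587) = (((8283 + 3669) + 13116) - 1*(-23124))*(45468 - 12587) = ((11952 + 13116) + 23124)*32881 = (25068 + 23124)*32881 = 48192*32881 = 1584601152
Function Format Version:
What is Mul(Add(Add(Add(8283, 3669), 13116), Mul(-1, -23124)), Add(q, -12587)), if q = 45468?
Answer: 1584601152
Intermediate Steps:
Mul(Add(Add(Add(8283, 3669), 13116), Mul(-1, -23124)), Add(q, -12587)) = Mul(Add(Add(Add(8283, 3669), 13116), Mul(-1, -23124)), Add(45468, -12587)) = Mul(Add(Add(11952, 13116), 23124), 32881) = Mul(Add(25068, 23124), 32881) = Mul(48192, 32881) = 1584601152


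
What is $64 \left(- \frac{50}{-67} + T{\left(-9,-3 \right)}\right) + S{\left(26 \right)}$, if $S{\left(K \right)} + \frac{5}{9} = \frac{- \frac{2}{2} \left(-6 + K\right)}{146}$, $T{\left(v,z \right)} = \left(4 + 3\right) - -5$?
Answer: $\frac{35878507}{44019} \approx 815.07$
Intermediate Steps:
$T{\left(v,z \right)} = 12$ ($T{\left(v,z \right)} = 7 + 5 = 12$)
$S{\left(K \right)} = - \frac{338}{657} - \frac{K}{146}$ ($S{\left(K \right)} = - \frac{5}{9} + \frac{- \frac{2}{2} \left(-6 + K\right)}{146} = - \frac{5}{9} + \left(-2\right) \frac{1}{2} \left(-6 + K\right) \frac{1}{146} = - \frac{5}{9} + - (-6 + K) \frac{1}{146} = - \frac{5}{9} + \left(6 - K\right) \frac{1}{146} = - \frac{5}{9} - \left(- \frac{3}{73} + \frac{K}{146}\right) = - \frac{338}{657} - \frac{K}{146}$)
$64 \left(- \frac{50}{-67} + T{\left(-9,-3 \right)}\right) + S{\left(26 \right)} = 64 \left(- \frac{50}{-67} + 12\right) - \frac{455}{657} = 64 \left(\left(-50\right) \left(- \frac{1}{67}\right) + 12\right) - \frac{455}{657} = 64 \left(\frac{50}{67} + 12\right) - \frac{455}{657} = 64 \cdot \frac{854}{67} - \frac{455}{657} = \frac{54656}{67} - \frac{455}{657} = \frac{35878507}{44019}$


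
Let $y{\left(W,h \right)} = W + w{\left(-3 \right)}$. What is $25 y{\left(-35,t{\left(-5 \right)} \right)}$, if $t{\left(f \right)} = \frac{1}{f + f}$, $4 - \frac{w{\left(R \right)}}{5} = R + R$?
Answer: $375$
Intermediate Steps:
$w{\left(R \right)} = 20 - 10 R$ ($w{\left(R \right)} = 20 - 5 \left(R + R\right) = 20 - 5 \cdot 2 R = 20 - 10 R$)
$t{\left(f \right)} = \frac{1}{2 f}$
$y{\left(W,h \right)} = 50 + W$ ($y{\left(W,h \right)} = W + \left(20 - -30\right) = W + \left(20 + 30\right) = W + 50 = 50 + W$)
$25 y{\left(-35,t{\left(-5 \right)} \right)} = 25 \left(50 - 35\right) = 25 \cdot 15 = 375$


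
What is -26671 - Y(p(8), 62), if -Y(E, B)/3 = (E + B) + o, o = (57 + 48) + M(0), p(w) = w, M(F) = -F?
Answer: -26146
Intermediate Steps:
o = 105 (o = (57 + 48) - 1*0 = 105 + 0 = 105)
Y(E, B) = -315 - 3*B - 3*E (Y(E, B) = -3*((E + B) + 105) = -3*((B + E) + 105) = -3*(105 + B + E) = -315 - 3*B - 3*E)
-26671 - Y(p(8), 62) = -26671 - (-315 - 3*62 - 3*8) = -26671 - (-315 - 186 - 24) = -26671 - 1*(-525) = -26671 + 525 = -26146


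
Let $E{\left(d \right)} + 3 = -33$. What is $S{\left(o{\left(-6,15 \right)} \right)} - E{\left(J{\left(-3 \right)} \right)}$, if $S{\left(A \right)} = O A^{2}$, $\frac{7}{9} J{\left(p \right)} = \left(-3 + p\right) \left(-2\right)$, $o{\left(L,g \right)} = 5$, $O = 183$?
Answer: $4611$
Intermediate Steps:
$J{\left(p \right)} = \frac{54}{7} - \frac{18 p}{7}$ ($J{\left(p \right)} = \frac{9 \left(-3 + p\right) \left(-2\right)}{7} = \frac{9 \left(6 - 2 p\right)}{7} = \frac{54}{7} - \frac{18 p}{7}$)
$S{\left(A \right)} = 183 A^{2}$
$E{\left(d \right)} = -36$ ($E{\left(d \right)} = -3 - 33 = -36$)
$S{\left(o{\left(-6,15 \right)} \right)} - E{\left(J{\left(-3 \right)} \right)} = 183 \cdot 5^{2} - -36 = 183 \cdot 25 + 36 = 4575 + 36 = 4611$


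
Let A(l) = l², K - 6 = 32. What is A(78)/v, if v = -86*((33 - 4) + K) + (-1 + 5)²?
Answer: -18/17 ≈ -1.0588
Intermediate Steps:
K = 38 (K = 6 + 32 = 38)
v = -5746 (v = -86*((33 - 4) + 38) + (-1 + 5)² = -86*(29 + 38) + 4² = -86*67 + 16 = -5762 + 16 = -5746)
A(78)/v = 78²/(-5746) = 6084*(-1/5746) = -18/17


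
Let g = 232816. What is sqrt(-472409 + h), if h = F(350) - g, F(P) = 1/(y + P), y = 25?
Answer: I*sqrt(3966890610)/75 ≈ 839.78*I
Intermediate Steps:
F(P) = 1/(25 + P)
h = -87305999/375 (h = 1/(25 + 350) - 1*232816 = 1/375 - 232816 = -87305999/375 ≈ -2.3282e+5)
sqrt(-472409 + h) = sqrt(-472409 - 87305999/375) = sqrt(-264459374/375) = I*sqrt(3966890610)/75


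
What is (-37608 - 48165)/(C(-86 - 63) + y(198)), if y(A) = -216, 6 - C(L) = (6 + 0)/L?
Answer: 4260059/10428 ≈ 408.52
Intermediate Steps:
C(L) = 6 - 6/L (C(L) = 6 - (6 + 0)/L = 6 - 6/L)
(-37608 - 48165)/(C(-86 - 63) + y(198)) = (-37608 - 48165)/((6 - 6/(-86 - 63)) - 216) = -85773/((6 - 6/(-149)) - 216) = -85773/((6 - 6*(-1/149)) - 216) = -85773/((6 + 6/149) - 216) = -85773/(900/149 - 216) = -85773/(-31284/149) = -85773*(-149/31284) = 4260059/10428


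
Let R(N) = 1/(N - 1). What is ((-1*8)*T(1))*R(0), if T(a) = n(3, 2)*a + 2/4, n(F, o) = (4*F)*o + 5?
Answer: 236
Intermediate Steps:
n(F, o) = 5 + 4*F*o (n(F, o) = 4*F*o + 5 = 5 + 4*F*o)
R(N) = 1/(-1 + N)
T(a) = ½ + 29*a (T(a) = (5 + 4*3*2)*a + 2/4 = (5 + 24)*a + 2*(¼) = 29*a + ½ = ½ + 29*a)
((-1*8)*T(1))*R(0) = ((-1*8)*(½ + 29*1))/(-1 + 0) = -8*(½ + 29)/(-1) = -8*59/2*(-1) = -236*(-1) = 236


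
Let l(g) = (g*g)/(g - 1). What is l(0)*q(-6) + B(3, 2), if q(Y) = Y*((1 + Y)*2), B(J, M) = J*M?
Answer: 6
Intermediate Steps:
l(g) = g**2/(-1 + g)
q(Y) = Y*(2 + 2*Y)
l(0)*q(-6) + B(3, 2) = (0**2/(-1 + 0))*(2*(-6)*(1 - 6)) + 3*2 = (0/(-1))*(2*(-6)*(-5)) + 6 = (0*(-1))*60 + 6 = 0*60 + 6 = 0 + 6 = 6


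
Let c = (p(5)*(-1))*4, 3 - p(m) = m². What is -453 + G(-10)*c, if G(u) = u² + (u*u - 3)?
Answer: 16883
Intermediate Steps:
p(m) = 3 - m²
c = 88 (c = ((3 - 1*5²)*(-1))*4 = ((3 - 1*25)*(-1))*4 = ((3 - 25)*(-1))*4 = -22*(-1)*4 = 22*4 = 88)
G(u) = -3 + 2*u² (G(u) = u² + (u² - 3) = u² + (-3 + u²) = -3 + 2*u²)
-453 + G(-10)*c = -453 + (-3 + 2*(-10)²)*88 = -453 + (-3 + 2*100)*88 = -453 + (-3 + 200)*88 = -453 + 197*88 = -453 + 17336 = 16883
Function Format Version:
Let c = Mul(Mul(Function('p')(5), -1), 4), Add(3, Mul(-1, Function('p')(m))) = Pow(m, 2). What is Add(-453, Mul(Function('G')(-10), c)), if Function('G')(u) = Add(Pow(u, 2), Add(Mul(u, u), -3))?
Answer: 16883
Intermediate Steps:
Function('p')(m) = Add(3, Mul(-1, Pow(m, 2)))
c = 88 (c = Mul(Mul(Add(3, Mul(-1, Pow(5, 2))), -1), 4) = Mul(Mul(Add(3, Mul(-1, 25)), -1), 4) = Mul(Mul(Add(3, -25), -1), 4) = Mul(Mul(-22, -1), 4) = Mul(22, 4) = 88)
Function('G')(u) = Add(-3, Mul(2, Pow(u, 2))) (Function('G')(u) = Add(Pow(u, 2), Add(Pow(u, 2), -3)) = Add(Pow(u, 2), Add(-3, Pow(u, 2))) = Add(-3, Mul(2, Pow(u, 2))))
Add(-453, Mul(Function('G')(-10), c)) = Add(-453, Mul(Add(-3, Mul(2, Pow(-10, 2))), 88)) = Add(-453, Mul(Add(-3, Mul(2, 100)), 88)) = Add(-453, Mul(Add(-3, 200), 88)) = Add(-453, Mul(197, 88)) = Add(-453, 17336) = 16883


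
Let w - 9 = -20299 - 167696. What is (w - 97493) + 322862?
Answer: 37383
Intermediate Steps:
w = -187986 (w = 9 + (-20299 - 167696) = 9 - 187995 = -187986)
(w - 97493) + 322862 = (-187986 - 97493) + 322862 = -285479 + 322862 = 37383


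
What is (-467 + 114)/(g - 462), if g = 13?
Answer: 353/449 ≈ 0.78619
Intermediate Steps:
(-467 + 114)/(g - 462) = (-467 + 114)/(13 - 462) = -353/(-449) = -353*(-1/449) = 353/449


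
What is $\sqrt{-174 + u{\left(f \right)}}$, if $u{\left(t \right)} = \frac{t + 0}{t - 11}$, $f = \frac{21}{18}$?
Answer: $\frac{i \sqrt{606107}}{59} \approx 13.195 i$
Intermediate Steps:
$f = \frac{7}{6}$ ($f = 21 \cdot \frac{1}{18} = \frac{7}{6} \approx 1.1667$)
$u{\left(t \right)} = \frac{t}{-11 + t}$
$\sqrt{-174 + u{\left(f \right)}} = \sqrt{-174 + \frac{7}{6 \left(-11 + \frac{7}{6}\right)}} = \sqrt{-174 + \frac{7}{6 \left(- \frac{59}{6}\right)}} = \sqrt{-174 + \frac{7}{6} \left(- \frac{6}{59}\right)} = \sqrt{-174 - \frac{7}{59}} = \sqrt{- \frac{10273}{59}} = \frac{i \sqrt{606107}}{59}$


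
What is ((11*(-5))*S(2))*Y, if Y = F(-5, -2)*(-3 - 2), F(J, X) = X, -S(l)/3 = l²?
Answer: 6600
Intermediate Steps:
S(l) = -3*l²
Y = 10 (Y = -2*(-3 - 2) = -2*(-5) = 10)
((11*(-5))*S(2))*Y = ((11*(-5))*(-3*2²))*10 = -(-165)*4*10 = -55*(-12)*10 = 660*10 = 6600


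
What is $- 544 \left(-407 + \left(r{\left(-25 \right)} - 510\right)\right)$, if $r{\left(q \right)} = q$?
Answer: $512448$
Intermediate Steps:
$- 544 \left(-407 + \left(r{\left(-25 \right)} - 510\right)\right) = - 544 \left(-407 - 535\right) = \left(-544\right) \left(-942\right) = 512448$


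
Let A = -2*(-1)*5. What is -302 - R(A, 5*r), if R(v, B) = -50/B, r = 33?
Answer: -9956/33 ≈ -301.70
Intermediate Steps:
A = 10 (A = 2*5 = 10)
-302 - R(A, 5*r) = -302 - (-50)/(5*33) = -302 - (-50)/165 = -302 - 1*(-10/33) = -302 + 10/33 = -9956/33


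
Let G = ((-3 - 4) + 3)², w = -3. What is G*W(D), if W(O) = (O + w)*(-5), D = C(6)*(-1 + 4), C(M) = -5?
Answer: 1440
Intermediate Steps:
D = -15 (D = -5*(-1 + 4) = -5*3 = -15)
G = 16 (G = (-7 + 3)² = (-4)² = 16)
W(O) = 15 - 5*O (W(O) = (O - 3)*(-5) = (-3 + O)*(-5) = 15 - 5*O)
G*W(D) = 16*(15 - 5*(-15)) = 16*(15 + 75) = 16*90 = 1440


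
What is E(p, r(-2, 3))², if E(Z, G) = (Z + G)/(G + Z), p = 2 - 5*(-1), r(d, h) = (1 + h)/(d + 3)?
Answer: 1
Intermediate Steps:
r(d, h) = (1 + h)/(3 + d)
p = 7 (p = 2 + 5 = 7)
E(Z, G) = 1 (E(Z, G) = (G + Z)/(G + Z) = 1)
E(p, r(-2, 3))² = 1² = 1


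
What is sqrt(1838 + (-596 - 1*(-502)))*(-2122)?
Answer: -8488*sqrt(109) ≈ -88617.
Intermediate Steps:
sqrt(1838 + (-596 - 1*(-502)))*(-2122) = sqrt(1838 + (-596 + 502))*(-2122) = sqrt(1838 - 94)*(-2122) = sqrt(1744)*(-2122) = (4*sqrt(109))*(-2122) = -8488*sqrt(109)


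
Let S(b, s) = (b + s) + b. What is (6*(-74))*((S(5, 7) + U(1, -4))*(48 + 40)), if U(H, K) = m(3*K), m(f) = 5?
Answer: -859584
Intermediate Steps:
U(H, K) = 5
S(b, s) = s + 2*b
(6*(-74))*((S(5, 7) + U(1, -4))*(48 + 40)) = (6*(-74))*(((7 + 2*5) + 5)*(48 + 40)) = -444*((7 + 10) + 5)*88 = -444*(17 + 5)*88 = -9768*88 = -444*1936 = -859584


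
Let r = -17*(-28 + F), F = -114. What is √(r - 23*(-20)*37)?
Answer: √19434 ≈ 139.41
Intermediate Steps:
r = 2414 (r = -17*(-28 - 114) = -17*(-142) = 2414)
√(r - 23*(-20)*37) = √(2414 - 23*(-20)*37) = √(2414 + 460*37) = √(2414 + 17020) = √19434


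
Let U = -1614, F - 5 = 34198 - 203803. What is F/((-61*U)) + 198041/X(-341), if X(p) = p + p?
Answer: -9806797907/33572814 ≈ -292.11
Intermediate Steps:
X(p) = 2*p
F = -169600 (F = 5 + (34198 - 203803) = 5 - 169605 = -169600)
F/((-61*U)) + 198041/X(-341) = -169600/((-61*(-1614))) + 198041/((2*(-341))) = -169600/98454 + 198041/(-682) = -169600*1/98454 + 198041*(-1/682) = -84800/49227 - 198041/682 = -9806797907/33572814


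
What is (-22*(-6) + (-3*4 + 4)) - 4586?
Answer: -4462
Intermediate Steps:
(-22*(-6) + (-3*4 + 4)) - 4586 = (132 + (-12 + 4)) - 4586 = (132 - 8) - 4586 = 124 - 4586 = -4462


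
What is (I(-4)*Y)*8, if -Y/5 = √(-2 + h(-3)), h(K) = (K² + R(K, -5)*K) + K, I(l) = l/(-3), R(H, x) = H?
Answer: -160*√13/3 ≈ -192.30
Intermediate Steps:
I(l) = -l/3 (I(l) = l*(-⅓) = -l/3)
h(K) = K + 2*K² (h(K) = (K² + K*K) + K = (K² + K²) + K = 2*K² + K = K + 2*K²)
Y = -5*√13 (Y = -5*√(-2 - 3*(1 + 2*(-3))) = -5*√(-2 - 3*(1 - 6)) = -5*√(-2 - 3*(-5)) = -5*√(-2 + 15) = -5*√13 ≈ -18.028)
(I(-4)*Y)*8 = ((-⅓*(-4))*(-5*√13))*8 = (4*(-5*√13)/3)*8 = -20*√13/3*8 = -160*√13/3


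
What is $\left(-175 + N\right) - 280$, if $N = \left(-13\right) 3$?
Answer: $-494$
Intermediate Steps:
$N = -39$
$\left(-175 + N\right) - 280 = \left(-175 - 39\right) - 280 = -214 - 280 = -494$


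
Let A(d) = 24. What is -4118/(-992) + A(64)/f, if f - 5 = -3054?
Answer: 6265987/1512304 ≈ 4.1433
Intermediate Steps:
f = -3049 (f = 5 - 3054 = -3049)
-4118/(-992) + A(64)/f = -4118/(-992) + 24/(-3049) = -4118*(-1/992) + 24*(-1/3049) = 2059/496 - 24/3049 = 6265987/1512304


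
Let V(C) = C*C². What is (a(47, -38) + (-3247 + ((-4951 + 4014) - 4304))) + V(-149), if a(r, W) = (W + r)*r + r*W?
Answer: -3317800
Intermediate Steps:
a(r, W) = W*r + r*(W + r) (a(r, W) = r*(W + r) + W*r = W*r + r*(W + r))
V(C) = C³
(a(47, -38) + (-3247 + ((-4951 + 4014) - 4304))) + V(-149) = (47*(47 + 2*(-38)) + (-3247 + ((-4951 + 4014) - 4304))) + (-149)³ = (47*(47 - 76) + (-3247 + (-937 - 4304))) - 3307949 = (47*(-29) + (-3247 - 5241)) - 3307949 = (-1363 - 8488) - 3307949 = -9851 - 3307949 = -3317800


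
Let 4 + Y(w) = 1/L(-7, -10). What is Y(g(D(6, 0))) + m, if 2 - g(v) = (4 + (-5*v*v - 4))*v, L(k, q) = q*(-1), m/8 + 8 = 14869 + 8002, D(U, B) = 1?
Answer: 1829001/10 ≈ 1.8290e+5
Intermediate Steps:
m = 182904 (m = -64 + 8*(14869 + 8002) = -64 + 8*22871 = -64 + 182968 = 182904)
L(k, q) = -q
g(v) = 2 + 5*v³ (g(v) = 2 - (4 + (-5*v*v - 4))*v = 2 - (4 + (-5*v² - 4))*v = 2 - (4 + (-4 - 5*v²))*v = 2 - (-5*v²)*v = 2 - (-5)*v³ = 2 + 5*v³)
Y(w) = -39/10 (Y(w) = -4 + 1/(-1*(-10)) = -4 + 1/10 = -4 + ⅒ = -39/10)
Y(g(D(6, 0))) + m = -39/10 + 182904 = 1829001/10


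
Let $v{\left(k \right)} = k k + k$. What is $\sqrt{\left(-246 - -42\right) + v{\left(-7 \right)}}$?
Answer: $9 i \sqrt{2} \approx 12.728 i$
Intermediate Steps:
$v{\left(k \right)} = k + k^{2}$ ($v{\left(k \right)} = k^{2} + k = k + k^{2}$)
$\sqrt{\left(-246 - -42\right) + v{\left(-7 \right)}} = \sqrt{\left(-246 - -42\right) - 7 \left(1 - 7\right)} = \sqrt{\left(-246 + 42\right) - -42} = \sqrt{-204 + 42} = \sqrt{-162} = 9 i \sqrt{2}$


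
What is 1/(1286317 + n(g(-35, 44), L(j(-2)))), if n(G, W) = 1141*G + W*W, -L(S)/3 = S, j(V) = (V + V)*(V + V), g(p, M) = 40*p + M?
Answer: -1/258575 ≈ -3.8673e-6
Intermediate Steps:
g(p, M) = M + 40*p
j(V) = 4*V**2 (j(V) = (2*V)*(2*V) = 4*V**2)
L(S) = -3*S
n(G, W) = W**2 + 1141*G (n(G, W) = 1141*G + W**2 = W**2 + 1141*G)
1/(1286317 + n(g(-35, 44), L(j(-2)))) = 1/(1286317 + ((-12*(-2)**2)**2 + 1141*(44 + 40*(-35)))) = 1/(1286317 + ((-12*4)**2 + 1141*(44 - 1400))) = 1/(1286317 + ((-3*16)**2 + 1141*(-1356))) = 1/(1286317 + ((-48)**2 - 1547196)) = 1/(1286317 + (2304 - 1547196)) = 1/(1286317 - 1544892) = 1/(-258575) = -1/258575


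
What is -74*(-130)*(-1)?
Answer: -9620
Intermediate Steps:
-74*(-130)*(-1) = 9620*(-1) = -9620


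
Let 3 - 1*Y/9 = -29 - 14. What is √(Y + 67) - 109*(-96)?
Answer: 10464 + √481 ≈ 10486.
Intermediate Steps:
Y = 414 (Y = 27 - 9*(-29 - 14) = 27 - 9*(-43) = 27 + 387 = 414)
√(Y + 67) - 109*(-96) = √(414 + 67) - 109*(-96) = √481 + 10464 = 10464 + √481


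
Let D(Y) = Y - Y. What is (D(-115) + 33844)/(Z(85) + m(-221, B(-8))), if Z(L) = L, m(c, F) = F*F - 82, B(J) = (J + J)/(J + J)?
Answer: 8461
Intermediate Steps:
B(J) = 1 (B(J) = (2*J)/((2*J)) = (2*J)*(1/(2*J)) = 1)
m(c, F) = -82 + F**2 (m(c, F) = F**2 - 82 = -82 + F**2)
D(Y) = 0
(D(-115) + 33844)/(Z(85) + m(-221, B(-8))) = (0 + 33844)/(85 + (-82 + 1**2)) = 33844/(85 + (-82 + 1)) = 33844/(85 - 81) = 33844/4 = 33844*(1/4) = 8461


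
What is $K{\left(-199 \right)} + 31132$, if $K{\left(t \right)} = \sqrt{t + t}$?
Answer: $31132 + i \sqrt{398} \approx 31132.0 + 19.95 i$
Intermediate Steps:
$K{\left(t \right)} = \sqrt{2} \sqrt{t}$ ($K{\left(t \right)} = \sqrt{2 t} = \sqrt{2} \sqrt{t}$)
$K{\left(-199 \right)} + 31132 = \sqrt{2} \sqrt{-199} + 31132 = \sqrt{2} i \sqrt{199} + 31132 = i \sqrt{398} + 31132 = 31132 + i \sqrt{398}$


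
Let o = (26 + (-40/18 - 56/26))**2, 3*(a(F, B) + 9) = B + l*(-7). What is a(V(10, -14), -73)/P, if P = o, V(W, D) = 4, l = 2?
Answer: -260091/3200450 ≈ -0.081267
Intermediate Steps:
a(F, B) = -41/3 + B/3 (a(F, B) = -9 + (B + 2*(-7))/3 = -9 + (B - 14)/3 = -9 + (-14 + B)/3 = -9 + (-14/3 + B/3) = -41/3 + B/3)
o = 6400900/13689 (o = (26 + (-40*1/18 - 56*1/26))**2 = (26 + (-20/9 - 28/13))**2 = (26 - 512/117)**2 = (2530/117)**2 = 6400900/13689 ≈ 467.59)
P = 6400900/13689 ≈ 467.59
a(V(10, -14), -73)/P = (-41/3 + (1/3)*(-73))/(6400900/13689) = (-41/3 - 73/3)*(13689/6400900) = -38*13689/6400900 = -260091/3200450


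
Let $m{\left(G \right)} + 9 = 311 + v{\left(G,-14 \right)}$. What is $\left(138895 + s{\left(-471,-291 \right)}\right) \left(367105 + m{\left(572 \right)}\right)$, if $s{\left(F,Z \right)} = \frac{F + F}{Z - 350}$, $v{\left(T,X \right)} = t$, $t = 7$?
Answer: $\frac{32711837290718}{641} \approx 5.1032 \cdot 10^{10}$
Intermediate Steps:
$v{\left(T,X \right)} = 7$
$s{\left(F,Z \right)} = \frac{2 F}{-350 + Z}$
$m{\left(G \right)} = 309$ ($m{\left(G \right)} = -9 + \left(311 + 7\right) = -9 + 318 = 309$)
$\left(138895 + s{\left(-471,-291 \right)}\right) \left(367105 + m{\left(572 \right)}\right) = \left(138895 + 2 \left(-471\right) \frac{1}{-350 - 291}\right) \left(367105 + 309\right) = \left(138895 + 2 \left(-471\right) \frac{1}{-641}\right) 367414 = \left(138895 + 2 \left(-471\right) \left(- \frac{1}{641}\right)\right) 367414 = \left(138895 + \frac{942}{641}\right) 367414 = \frac{89032637}{641} \cdot 367414 = \frac{32711837290718}{641}$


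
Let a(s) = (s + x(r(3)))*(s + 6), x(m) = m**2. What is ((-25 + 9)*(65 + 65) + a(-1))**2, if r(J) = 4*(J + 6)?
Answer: 19316025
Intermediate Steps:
r(J) = 24 + 4*J (r(J) = 4*(6 + J) = 24 + 4*J)
a(s) = (6 + s)*(1296 + s) (a(s) = (s + (24 + 4*3)**2)*(s + 6) = (s + (24 + 12)**2)*(6 + s) = (s + 36**2)*(6 + s) = (s + 1296)*(6 + s) = (1296 + s)*(6 + s) = (6 + s)*(1296 + s))
((-25 + 9)*(65 + 65) + a(-1))**2 = ((-25 + 9)*(65 + 65) + (7776 + (-1)**2 + 1302*(-1)))**2 = (-16*130 + (7776 + 1 - 1302))**2 = (-2080 + 6475)**2 = 4395**2 = 19316025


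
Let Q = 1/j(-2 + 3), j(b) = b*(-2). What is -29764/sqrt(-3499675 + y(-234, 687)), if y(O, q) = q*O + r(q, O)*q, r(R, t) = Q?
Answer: 29764*I*sqrt(14643106)/7321553 ≈ 15.556*I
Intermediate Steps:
j(b) = -2*b
Q = -1/2 (Q = 1/(-2*(-2 + 3)) = 1/(-2*1) = 1/(-2) = -1/2 ≈ -0.50000)
r(R, t) = -1/2
y(O, q) = -q/2 + O*q (y(O, q) = q*O - q/2 = O*q - q/2 = -q/2 + O*q)
-29764/sqrt(-3499675 + y(-234, 687)) = -29764/sqrt(-3499675 + 687*(-1/2 - 234)) = -29764/sqrt(-3499675 + 687*(-469/2)) = -29764/sqrt(-3499675 - 322203/2) = -29764*(-I*sqrt(14643106)/7321553) = -(-29764)*I*sqrt(14643106)/7321553 = 29764*I*sqrt(14643106)/7321553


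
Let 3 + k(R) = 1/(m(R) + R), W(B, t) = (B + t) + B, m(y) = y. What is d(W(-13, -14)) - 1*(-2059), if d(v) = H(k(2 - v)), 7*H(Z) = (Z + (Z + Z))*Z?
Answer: 33962377/16464 ≈ 2062.8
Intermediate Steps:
W(B, t) = t + 2*B
k(R) = -3 + 1/(2*R) (k(R) = -3 + 1/(R + R) = -3 + 1/(2*R))
H(Z) = 3*Z**2/7 (H(Z) = ((Z + (Z + Z))*Z)/7 = ((Z + 2*Z)*Z)/7 = ((3*Z)*Z)/7 = (3*Z**2)/7 = 3*Z**2/7)
d(v) = 3*(-3 + 1/(2*(2 - v)))**2/7
d(W(-13, -14)) - 1*(-2059) = 3*(11 - 6*(-14 + 2*(-13)))**2/(28*(-2 + (-14 + 2*(-13)))**2) - 1*(-2059) = 3*(11 - 6*(-14 - 26))**2/(28*(-2 + (-14 - 26))**2) + 2059 = 3*(11 - 6*(-40))**2/(28*(-2 - 40)**2) + 2059 = (3/28)*(11 + 240)**2/(-42)**2 + 2059 = (3/28)*(1/1764)*251**2 + 2059 = (3/28)*(1/1764)*63001 + 2059 = 63001/16464 + 2059 = 33962377/16464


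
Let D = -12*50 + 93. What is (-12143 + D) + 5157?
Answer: -7493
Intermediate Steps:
D = -507 (D = -600 + 93 = -507)
(-12143 + D) + 5157 = (-12143 - 507) + 5157 = -12650 + 5157 = -7493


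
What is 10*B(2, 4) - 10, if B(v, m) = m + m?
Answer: 70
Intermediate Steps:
B(v, m) = 2*m
10*B(2, 4) - 10 = 10*(2*4) - 10 = 10*8 - 10 = 80 - 10 = 70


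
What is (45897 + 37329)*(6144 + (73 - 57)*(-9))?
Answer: 499356000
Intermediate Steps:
(45897 + 37329)*(6144 + (73 - 57)*(-9)) = 83226*(6144 + 16*(-9)) = 83226*(6144 - 144) = 83226*6000 = 499356000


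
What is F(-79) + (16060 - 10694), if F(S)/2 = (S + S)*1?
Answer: 5050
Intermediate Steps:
F(S) = 4*S (F(S) = 2*((S + S)*1) = 2*((2*S)*1) = 2*(2*S) = 4*S)
F(-79) + (16060 - 10694) = 4*(-79) + (16060 - 10694) = -316 + 5366 = 5050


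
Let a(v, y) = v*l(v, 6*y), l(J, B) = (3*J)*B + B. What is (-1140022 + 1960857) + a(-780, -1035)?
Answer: -11328827365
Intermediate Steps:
l(J, B) = B + 3*B*J (l(J, B) = 3*B*J + B = B + 3*B*J)
a(v, y) = 6*v*y*(1 + 3*v) (a(v, y) = v*((6*y)*(1 + 3*v)) = v*(6*y*(1 + 3*v)) = 6*v*y*(1 + 3*v))
(-1140022 + 1960857) + a(-780, -1035) = (-1140022 + 1960857) + 6*(-780)*(-1035)*(1 + 3*(-780)) = 820835 + 6*(-780)*(-1035)*(1 - 2340) = 820835 + 6*(-780)*(-1035)*(-2339) = 820835 - 11329648200 = -11328827365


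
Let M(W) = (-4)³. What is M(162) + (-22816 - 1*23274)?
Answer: -46154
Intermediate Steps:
M(W) = -64
M(162) + (-22816 - 1*23274) = -64 + (-22816 - 1*23274) = -64 + (-22816 - 23274) = -64 - 46090 = -46154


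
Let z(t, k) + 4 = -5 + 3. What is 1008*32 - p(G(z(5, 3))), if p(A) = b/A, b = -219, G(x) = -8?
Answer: 257829/8 ≈ 32229.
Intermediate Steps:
z(t, k) = -6 (z(t, k) = -4 + (-5 + 3) = -4 - 2 = -6)
p(A) = -219/A
1008*32 - p(G(z(5, 3))) = 1008*32 - (-219)/(-8) = 32256 - (-219)*(-1)/8 = 32256 - 1*219/8 = 32256 - 219/8 = 257829/8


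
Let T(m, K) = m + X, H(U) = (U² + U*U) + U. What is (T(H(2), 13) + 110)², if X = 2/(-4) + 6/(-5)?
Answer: 1399489/100 ≈ 13995.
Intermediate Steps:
H(U) = U + 2*U² (H(U) = (U² + U²) + U = 2*U² + U = U + 2*U²)
X = -17/10 (X = 2*(-¼) + 6*(-⅕) = -½ - 6/5 = -17/10 ≈ -1.7000)
T(m, K) = -17/10 + m (T(m, K) = m - 17/10 = -17/10 + m)
(T(H(2), 13) + 110)² = ((-17/10 + 2*(1 + 2*2)) + 110)² = ((-17/10 + 2*(1 + 4)) + 110)² = ((-17/10 + 2*5) + 110)² = ((-17/10 + 10) + 110)² = (83/10 + 110)² = (1183/10)² = 1399489/100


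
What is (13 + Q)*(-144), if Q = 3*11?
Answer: -6624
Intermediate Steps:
Q = 33
(13 + Q)*(-144) = (13 + 33)*(-144) = 46*(-144) = -6624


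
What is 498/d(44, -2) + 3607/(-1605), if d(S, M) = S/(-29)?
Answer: -11669059/35310 ≈ -330.47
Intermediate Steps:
d(S, M) = -S/29 (d(S, M) = S*(-1/29) = -S/29)
498/d(44, -2) + 3607/(-1605) = 498/((-1/29*44)) + 3607/(-1605) = 498/(-44/29) + 3607*(-1/1605) = 498*(-29/44) - 3607/1605 = -7221/22 - 3607/1605 = -11669059/35310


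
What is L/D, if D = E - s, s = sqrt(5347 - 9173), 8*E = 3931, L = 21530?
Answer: 135415088/3139525 + 275584*I*sqrt(3826)/3139525 ≈ 43.132 + 5.4295*I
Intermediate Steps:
E = 3931/8 (E = (1/8)*3931 = 3931/8 ≈ 491.38)
s = I*sqrt(3826) (s = sqrt(-3826) = I*sqrt(3826) ≈ 61.855*I)
D = 3931/8 - I*sqrt(3826) ≈ 491.38 - 61.855*I
L/D = 21530/(3931/8 - I*sqrt(3826))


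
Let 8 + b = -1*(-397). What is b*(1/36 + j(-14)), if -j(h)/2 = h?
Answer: 392501/36 ≈ 10903.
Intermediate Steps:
j(h) = -2*h
b = 389 (b = -8 - 1*(-397) = -8 + 397 = 389)
b*(1/36 + j(-14)) = 389*(1/36 - 2*(-14)) = 389*(1/36 + 28) = 389*(1009/36) = 392501/36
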